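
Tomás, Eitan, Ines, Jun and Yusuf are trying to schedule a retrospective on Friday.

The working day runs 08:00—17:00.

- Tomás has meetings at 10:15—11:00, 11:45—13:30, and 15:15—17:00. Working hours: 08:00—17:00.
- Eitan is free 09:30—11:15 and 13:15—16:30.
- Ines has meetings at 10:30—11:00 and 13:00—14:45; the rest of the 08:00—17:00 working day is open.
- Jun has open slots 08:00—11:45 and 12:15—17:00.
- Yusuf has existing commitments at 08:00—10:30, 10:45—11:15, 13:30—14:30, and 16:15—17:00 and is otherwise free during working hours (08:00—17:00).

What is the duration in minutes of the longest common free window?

Tomás free within 08:00–17:00: 08:00–10:15, 11:00–11:45, 13:30–15:15.
Ines free within 08:00–17:00: 08:00–10:30, 11:00–13:00, 14:45–17:00.
Yusuf free within 08:00–17:00: 10:30–10:45, 11:15–13:30, 14:30–16:15.
Tomás ∩ Eitan: 09:30–10:15, 11:00–11:15, 13:30–15:15.
Tomás ∩ Eitan ∩ Ines: 09:30–10:15, 11:00–11:15, 14:45–15:15.
Tomás ∩ Eitan ∩ Ines ∩ Jun: 09:30–10:15, 11:00–11:15, 14:45–15:15.
Tomás ∩ Eitan ∩ Ines ∩ Jun ∩ Yusuf: 14:45–15:15.
Single common window of 30 minutes.

30 minutes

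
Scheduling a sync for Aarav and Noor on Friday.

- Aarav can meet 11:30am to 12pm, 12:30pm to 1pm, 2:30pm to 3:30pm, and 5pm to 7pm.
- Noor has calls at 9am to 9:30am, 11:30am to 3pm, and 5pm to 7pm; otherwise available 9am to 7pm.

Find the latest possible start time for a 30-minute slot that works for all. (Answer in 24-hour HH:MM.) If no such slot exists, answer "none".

Noor free within 09:00–19:00: 09:30–11:30, 15:00–17:00.
Aarav ∩ Noor: 15:00–15:30.
Windows ≥ 30 min: 15:00–15:30.
Latest start in the last window 15:00–15:30 is 15:30 − 30 min = 15:00.

15:00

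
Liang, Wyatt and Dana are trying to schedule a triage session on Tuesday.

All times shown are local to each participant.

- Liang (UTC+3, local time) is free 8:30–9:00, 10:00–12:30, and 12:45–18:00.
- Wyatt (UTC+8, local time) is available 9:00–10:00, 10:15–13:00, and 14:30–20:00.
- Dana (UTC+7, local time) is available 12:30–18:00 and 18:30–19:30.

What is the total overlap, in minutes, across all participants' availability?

Liang → UTC: 05:30–06:00, 07:00–09:30, 09:45–15:00.
Wyatt → UTC: 01:00–02:00, 02:15–05:00, 06:30–12:00.
Dana → UTC: 05:30–11:00, 11:30–12:30.
Liang ∩ Wyatt: 07:00–09:30, 09:45–12:00.
Liang ∩ Wyatt ∩ Dana: 07:00–09:30, 09:45–11:00, 11:30–12:00.
Total common minutes: 150 + 75 + 30 = 255.

255 minutes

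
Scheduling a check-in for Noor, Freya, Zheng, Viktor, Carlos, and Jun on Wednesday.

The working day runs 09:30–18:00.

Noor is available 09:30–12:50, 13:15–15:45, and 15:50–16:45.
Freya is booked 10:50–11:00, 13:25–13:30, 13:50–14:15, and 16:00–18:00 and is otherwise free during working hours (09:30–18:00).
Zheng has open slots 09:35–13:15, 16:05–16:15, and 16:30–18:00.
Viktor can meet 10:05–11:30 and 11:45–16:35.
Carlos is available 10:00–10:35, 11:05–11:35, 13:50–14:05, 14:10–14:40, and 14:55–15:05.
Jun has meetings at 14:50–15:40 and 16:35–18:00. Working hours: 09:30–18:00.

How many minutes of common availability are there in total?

55 minutes

Freya free within 09:30–18:00: 09:30–10:50, 11:00–13:25, 13:30–13:50, 14:15–16:00.
Jun free within 09:30–18:00: 09:30–14:50, 15:40–16:35.
Noor ∩ Freya: 09:30–10:50, 11:00–12:50, 13:15–13:25, 13:30–13:50, 14:15–15:45, 15:50–16:00.
Noor ∩ Freya ∩ Zheng: 09:35–10:50, 11:00–12:50.
Noor ∩ Freya ∩ Zheng ∩ Viktor: 10:05–10:50, 11:00–11:30, 11:45–12:50.
Noor ∩ Freya ∩ Zheng ∩ Viktor ∩ Carlos: 10:05–10:35, 11:05–11:30.
Noor ∩ Freya ∩ Zheng ∩ Viktor ∩ Carlos ∩ Jun: 10:05–10:35, 11:05–11:30.
Total common minutes: 30 + 25 = 55.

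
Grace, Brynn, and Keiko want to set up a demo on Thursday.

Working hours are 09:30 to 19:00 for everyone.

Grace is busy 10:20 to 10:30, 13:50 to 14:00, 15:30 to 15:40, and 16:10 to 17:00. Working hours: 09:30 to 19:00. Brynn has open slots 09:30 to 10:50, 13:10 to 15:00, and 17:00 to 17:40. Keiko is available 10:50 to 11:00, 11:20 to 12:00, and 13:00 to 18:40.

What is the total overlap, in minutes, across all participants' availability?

Grace free within 09:30–19:00: 09:30–10:20, 10:30–13:50, 14:00–15:30, 15:40–16:10, 17:00–19:00.
Grace ∩ Brynn: 09:30–10:20, 10:30–10:50, 13:10–13:50, 14:00–15:00, 17:00–17:40.
Grace ∩ Brynn ∩ Keiko: 13:10–13:50, 14:00–15:00, 17:00–17:40.
Total common minutes: 40 + 60 + 40 = 140.

140 minutes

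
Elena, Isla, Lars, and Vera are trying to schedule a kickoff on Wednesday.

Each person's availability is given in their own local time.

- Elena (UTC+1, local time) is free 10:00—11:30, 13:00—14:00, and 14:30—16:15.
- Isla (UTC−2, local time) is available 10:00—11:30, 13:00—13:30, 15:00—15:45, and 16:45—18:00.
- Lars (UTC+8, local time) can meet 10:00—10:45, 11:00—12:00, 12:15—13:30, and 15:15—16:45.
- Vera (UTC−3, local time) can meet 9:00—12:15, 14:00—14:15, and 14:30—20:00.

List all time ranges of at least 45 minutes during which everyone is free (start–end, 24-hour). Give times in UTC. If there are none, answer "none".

none

Elena → UTC: 09:00–10:30, 12:00–13:00, 13:30–15:15.
Isla → UTC: 12:00–13:30, 15:00–15:30, 17:00–17:45, 18:45–20:00.
Lars → UTC: 02:00–02:45, 03:00–04:00, 04:15–05:30, 07:15–08:45.
Vera → UTC: 12:00–15:15, 17:00–17:15, 17:30–23:00.
Elena ∩ Isla: 12:00–13:00, 15:00–15:15.
Elena ∩ Isla ∩ Lars: (none).
Elena ∩ Isla ∩ Lars ∩ Vera: (none).
Windows ≥ 45 min: (none).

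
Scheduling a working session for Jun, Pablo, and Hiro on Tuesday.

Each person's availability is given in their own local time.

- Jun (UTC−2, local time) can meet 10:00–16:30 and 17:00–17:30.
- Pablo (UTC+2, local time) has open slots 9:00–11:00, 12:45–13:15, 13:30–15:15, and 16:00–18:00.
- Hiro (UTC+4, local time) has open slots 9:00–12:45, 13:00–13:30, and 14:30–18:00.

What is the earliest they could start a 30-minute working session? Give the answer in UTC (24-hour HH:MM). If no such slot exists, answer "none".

Jun → UTC: 12:00–18:30, 19:00–19:30.
Pablo → UTC: 07:00–09:00, 10:45–11:15, 11:30–13:15, 14:00–16:00.
Hiro → UTC: 05:00–08:45, 09:00–09:30, 10:30–14:00.
Jun ∩ Pablo: 12:00–13:15, 14:00–16:00.
Jun ∩ Pablo ∩ Hiro: 12:00–13:15.
Windows ≥ 30 min: 12:00–13:15.
Earliest such window starts at 12:00.

12:00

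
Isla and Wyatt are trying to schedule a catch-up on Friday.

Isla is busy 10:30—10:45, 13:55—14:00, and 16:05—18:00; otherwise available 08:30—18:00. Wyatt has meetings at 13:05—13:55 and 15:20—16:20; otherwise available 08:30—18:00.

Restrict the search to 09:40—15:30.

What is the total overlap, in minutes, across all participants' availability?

Isla free within 08:30–18:00: 08:30–10:30, 10:45–13:55, 14:00–16:05.
Wyatt free within 08:30–18:00: 08:30–13:05, 13:55–15:20, 16:20–18:00.
Isla ∩ Wyatt: 08:30–10:30, 10:45–13:05, 14:00–15:20.
Restricted to 09:40–15:30: 09:40–10:30, 10:45–13:05, 14:00–15:20.
Total common minutes: 50 + 140 + 80 = 270.

270 minutes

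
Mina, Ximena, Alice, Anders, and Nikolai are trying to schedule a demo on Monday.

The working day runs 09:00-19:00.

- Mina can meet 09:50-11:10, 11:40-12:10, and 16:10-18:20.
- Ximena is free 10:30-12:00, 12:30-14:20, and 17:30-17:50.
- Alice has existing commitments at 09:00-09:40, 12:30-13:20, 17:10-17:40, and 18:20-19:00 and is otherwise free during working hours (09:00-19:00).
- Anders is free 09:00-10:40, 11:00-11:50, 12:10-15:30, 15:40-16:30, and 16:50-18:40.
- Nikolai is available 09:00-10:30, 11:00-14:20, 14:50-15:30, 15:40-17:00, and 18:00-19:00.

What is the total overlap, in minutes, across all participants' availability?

20 minutes

Alice free within 09:00–19:00: 09:40–12:30, 13:20–17:10, 17:40–18:20.
Mina ∩ Ximena: 10:30–11:10, 11:40–12:00, 17:30–17:50.
Mina ∩ Ximena ∩ Alice: 10:30–11:10, 11:40–12:00, 17:40–17:50.
Mina ∩ Ximena ∩ Alice ∩ Anders: 10:30–10:40, 11:00–11:10, 11:40–11:50, 17:40–17:50.
Mina ∩ Ximena ∩ Alice ∩ Anders ∩ Nikolai: 11:00–11:10, 11:40–11:50.
Total common minutes: 10 + 10 = 20.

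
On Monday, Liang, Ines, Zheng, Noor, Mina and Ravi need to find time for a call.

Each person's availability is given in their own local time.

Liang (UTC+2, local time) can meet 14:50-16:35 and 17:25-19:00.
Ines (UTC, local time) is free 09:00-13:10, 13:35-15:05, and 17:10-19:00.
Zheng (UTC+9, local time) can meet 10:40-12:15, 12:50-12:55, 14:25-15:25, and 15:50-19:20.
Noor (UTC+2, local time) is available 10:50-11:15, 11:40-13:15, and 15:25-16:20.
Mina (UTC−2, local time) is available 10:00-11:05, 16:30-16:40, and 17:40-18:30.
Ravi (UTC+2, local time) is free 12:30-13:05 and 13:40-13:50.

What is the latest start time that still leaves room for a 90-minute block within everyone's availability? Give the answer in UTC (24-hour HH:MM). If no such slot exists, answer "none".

none

Liang → UTC: 12:50–14:35, 15:25–17:00.
Ines → UTC: 09:00–13:10, 13:35–15:05, 17:10–19:00.
Zheng → UTC: 01:40–03:15, 03:50–03:55, 05:25–06:25, 06:50–10:20.
Noor → UTC: 08:50–09:15, 09:40–11:15, 13:25–14:20.
Mina → UTC: 12:00–13:05, 18:30–18:40, 19:40–20:30.
Ravi → UTC: 10:30–11:05, 11:40–11:50.
Liang ∩ Ines: 12:50–13:10, 13:35–14:35.
Liang ∩ Ines ∩ Zheng: (none).
Liang ∩ Ines ∩ Zheng ∩ Noor: (none).
Liang ∩ Ines ∩ Zheng ∩ Noor ∩ Mina: (none).
Liang ∩ Ines ∩ Zheng ∩ Noor ∩ Mina ∩ Ravi: (none).
Windows ≥ 90 min: (none).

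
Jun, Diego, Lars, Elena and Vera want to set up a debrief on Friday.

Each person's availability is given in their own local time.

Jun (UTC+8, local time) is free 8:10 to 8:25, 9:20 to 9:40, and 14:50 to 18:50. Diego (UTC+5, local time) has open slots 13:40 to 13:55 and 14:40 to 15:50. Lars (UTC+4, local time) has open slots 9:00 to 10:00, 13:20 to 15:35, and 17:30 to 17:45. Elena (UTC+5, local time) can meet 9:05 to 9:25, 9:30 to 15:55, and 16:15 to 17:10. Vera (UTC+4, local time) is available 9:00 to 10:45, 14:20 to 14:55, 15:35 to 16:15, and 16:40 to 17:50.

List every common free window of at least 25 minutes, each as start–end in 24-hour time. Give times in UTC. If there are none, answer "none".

10:20–10:50

Jun → UTC: 00:10–00:25, 01:20–01:40, 06:50–10:50.
Diego → UTC: 08:40–08:55, 09:40–10:50.
Lars → UTC: 05:00–06:00, 09:20–11:35, 13:30–13:45.
Elena → UTC: 04:05–04:25, 04:30–10:55, 11:15–12:10.
Vera → UTC: 05:00–06:45, 10:20–10:55, 11:35–12:15, 12:40–13:50.
Jun ∩ Diego: 08:40–08:55, 09:40–10:50.
Jun ∩ Diego ∩ Lars: 09:40–10:50.
Jun ∩ Diego ∩ Lars ∩ Elena: 09:40–10:50.
Jun ∩ Diego ∩ Lars ∩ Elena ∩ Vera: 10:20–10:50.
Windows ≥ 25 min: 10:20–10:50.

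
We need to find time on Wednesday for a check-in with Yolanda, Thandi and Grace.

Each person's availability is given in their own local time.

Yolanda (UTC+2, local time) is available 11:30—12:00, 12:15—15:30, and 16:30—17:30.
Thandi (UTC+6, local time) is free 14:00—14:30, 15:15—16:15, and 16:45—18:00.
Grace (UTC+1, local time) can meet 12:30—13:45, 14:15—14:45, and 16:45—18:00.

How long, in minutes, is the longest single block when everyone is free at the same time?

Yolanda → UTC: 09:30–10:00, 10:15–13:30, 14:30–15:30.
Thandi → UTC: 08:00–08:30, 09:15–10:15, 10:45–12:00.
Grace → UTC: 11:30–12:45, 13:15–13:45, 15:45–17:00.
Yolanda ∩ Thandi: 09:30–10:00, 10:45–12:00.
Yolanda ∩ Thandi ∩ Grace: 11:30–12:00.
Single common window of 30 minutes.

30 minutes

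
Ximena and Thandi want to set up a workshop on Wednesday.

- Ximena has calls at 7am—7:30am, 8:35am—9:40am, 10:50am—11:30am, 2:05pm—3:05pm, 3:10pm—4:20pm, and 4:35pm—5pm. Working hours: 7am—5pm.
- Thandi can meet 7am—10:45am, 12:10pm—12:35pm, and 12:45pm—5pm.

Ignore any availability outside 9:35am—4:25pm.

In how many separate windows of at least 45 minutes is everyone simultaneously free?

Ximena free within 07:00–17:00: 07:30–08:35, 09:40–10:50, 11:30–14:05, 15:05–15:10, 16:20–16:35.
Ximena ∩ Thandi: 07:30–08:35, 09:40–10:45, 12:10–12:35, 12:45–14:05, 15:05–15:10, 16:20–16:35.
Restricted to 09:35–16:25: 09:40–10:45, 12:10–12:35, 12:45–14:05, 15:05–15:10, 16:20–16:25.
Windows ≥ 45 min: 09:40–10:45, 12:45–14:05.
That's 2 windows.

2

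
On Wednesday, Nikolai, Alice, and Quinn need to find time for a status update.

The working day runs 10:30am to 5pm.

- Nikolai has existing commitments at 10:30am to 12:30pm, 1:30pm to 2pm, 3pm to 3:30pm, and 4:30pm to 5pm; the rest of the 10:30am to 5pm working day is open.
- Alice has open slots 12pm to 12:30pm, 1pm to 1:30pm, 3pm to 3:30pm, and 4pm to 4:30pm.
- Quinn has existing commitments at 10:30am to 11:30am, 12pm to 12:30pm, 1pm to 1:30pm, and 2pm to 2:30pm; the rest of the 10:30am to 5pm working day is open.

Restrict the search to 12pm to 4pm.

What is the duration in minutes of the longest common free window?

0 minutes

Nikolai free within 10:30–17:00: 12:30–13:30, 14:00–15:00, 15:30–16:30.
Quinn free within 10:30–17:00: 11:30–12:00, 12:30–13:00, 13:30–14:00, 14:30–17:00.
Nikolai ∩ Alice: 13:00–13:30, 16:00–16:30.
Nikolai ∩ Alice ∩ Quinn: 16:00–16:30.
Restricted to 12:00–16:00: (none).
No common window.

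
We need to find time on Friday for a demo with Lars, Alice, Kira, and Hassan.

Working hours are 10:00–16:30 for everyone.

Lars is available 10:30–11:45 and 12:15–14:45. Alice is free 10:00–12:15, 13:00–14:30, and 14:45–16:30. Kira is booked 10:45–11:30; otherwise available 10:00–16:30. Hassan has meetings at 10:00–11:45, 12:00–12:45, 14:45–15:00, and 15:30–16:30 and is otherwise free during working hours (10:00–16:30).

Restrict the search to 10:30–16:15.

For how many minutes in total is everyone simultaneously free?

90 minutes

Kira free within 10:00–16:30: 10:00–10:45, 11:30–16:30.
Hassan free within 10:00–16:30: 11:45–12:00, 12:45–14:45, 15:00–15:30.
Lars ∩ Alice: 10:30–11:45, 13:00–14:30.
Lars ∩ Alice ∩ Kira: 10:30–10:45, 11:30–11:45, 13:00–14:30.
Lars ∩ Alice ∩ Kira ∩ Hassan: 13:00–14:30.
Restricted to 10:30–16:15: 13:00–14:30.
Total common minutes: 90.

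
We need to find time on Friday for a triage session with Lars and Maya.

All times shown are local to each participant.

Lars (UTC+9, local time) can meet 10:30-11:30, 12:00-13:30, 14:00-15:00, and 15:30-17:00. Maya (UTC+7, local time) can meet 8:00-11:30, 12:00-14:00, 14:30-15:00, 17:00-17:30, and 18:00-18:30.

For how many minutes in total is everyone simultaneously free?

270 minutes

Lars → UTC: 01:30–02:30, 03:00–04:30, 05:00–06:00, 06:30–08:00.
Maya → UTC: 01:00–04:30, 05:00–07:00, 07:30–08:00, 10:00–10:30, 11:00–11:30.
Lars ∩ Maya: 01:30–02:30, 03:00–04:30, 05:00–06:00, 06:30–07:00, 07:30–08:00.
Total common minutes: 60 + 90 + 60 + 30 + 30 = 270.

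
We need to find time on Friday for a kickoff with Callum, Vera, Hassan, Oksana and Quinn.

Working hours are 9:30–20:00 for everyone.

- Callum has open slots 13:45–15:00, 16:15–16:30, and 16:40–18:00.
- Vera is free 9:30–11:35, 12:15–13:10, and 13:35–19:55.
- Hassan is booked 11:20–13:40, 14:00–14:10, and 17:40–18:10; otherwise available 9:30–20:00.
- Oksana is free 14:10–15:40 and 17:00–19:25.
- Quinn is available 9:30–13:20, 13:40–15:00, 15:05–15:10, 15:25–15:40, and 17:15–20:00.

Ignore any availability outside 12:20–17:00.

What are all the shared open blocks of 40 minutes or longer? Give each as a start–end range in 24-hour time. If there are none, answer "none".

14:10–15:00

Hassan free within 09:30–20:00: 09:30–11:20, 13:40–14:00, 14:10–17:40, 18:10–20:00.
Callum ∩ Vera: 13:45–15:00, 16:15–16:30, 16:40–18:00.
Callum ∩ Vera ∩ Hassan: 13:45–14:00, 14:10–15:00, 16:15–16:30, 16:40–17:40.
Callum ∩ Vera ∩ Hassan ∩ Oksana: 14:10–15:00, 17:00–17:40.
Callum ∩ Vera ∩ Hassan ∩ Oksana ∩ Quinn: 14:10–15:00, 17:15–17:40.
Restricted to 12:20–17:00: 14:10–15:00.
Windows ≥ 40 min: 14:10–15:00.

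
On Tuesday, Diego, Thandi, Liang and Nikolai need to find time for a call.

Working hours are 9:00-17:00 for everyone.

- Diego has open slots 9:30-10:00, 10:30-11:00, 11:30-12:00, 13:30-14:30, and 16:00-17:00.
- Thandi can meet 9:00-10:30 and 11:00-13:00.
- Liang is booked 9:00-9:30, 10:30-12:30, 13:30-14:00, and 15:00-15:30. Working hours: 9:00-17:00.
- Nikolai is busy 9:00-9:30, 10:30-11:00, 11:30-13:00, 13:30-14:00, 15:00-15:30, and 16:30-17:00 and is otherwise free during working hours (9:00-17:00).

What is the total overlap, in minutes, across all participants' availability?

Liang free within 09:00–17:00: 09:30–10:30, 12:30–13:30, 14:00–15:00, 15:30–17:00.
Nikolai free within 09:00–17:00: 09:30–10:30, 11:00–11:30, 13:00–13:30, 14:00–15:00, 15:30–16:30.
Diego ∩ Thandi: 09:30–10:00, 11:30–12:00.
Diego ∩ Thandi ∩ Liang: 09:30–10:00.
Diego ∩ Thandi ∩ Liang ∩ Nikolai: 09:30–10:00.
Total common minutes: 30.

30 minutes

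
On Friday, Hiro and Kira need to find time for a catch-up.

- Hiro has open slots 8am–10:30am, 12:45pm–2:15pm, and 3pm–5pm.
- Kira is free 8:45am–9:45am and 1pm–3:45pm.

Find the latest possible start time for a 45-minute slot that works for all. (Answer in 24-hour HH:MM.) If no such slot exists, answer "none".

15:00

Hiro ∩ Kira: 08:45–09:45, 13:00–14:15, 15:00–15:45.
Windows ≥ 45 min: 08:45–09:45, 13:00–14:15, 15:00–15:45.
Latest start in the last window 15:00–15:45 is 15:45 − 45 min = 15:00.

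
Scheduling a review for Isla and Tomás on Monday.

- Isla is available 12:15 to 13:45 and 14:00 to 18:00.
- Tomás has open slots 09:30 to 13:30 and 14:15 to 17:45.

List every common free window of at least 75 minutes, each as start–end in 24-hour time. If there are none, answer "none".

Isla ∩ Tomás: 12:15–13:30, 14:15–17:45.
Windows ≥ 75 min: 12:15–13:30, 14:15–17:45.

12:15–13:30, 14:15–17:45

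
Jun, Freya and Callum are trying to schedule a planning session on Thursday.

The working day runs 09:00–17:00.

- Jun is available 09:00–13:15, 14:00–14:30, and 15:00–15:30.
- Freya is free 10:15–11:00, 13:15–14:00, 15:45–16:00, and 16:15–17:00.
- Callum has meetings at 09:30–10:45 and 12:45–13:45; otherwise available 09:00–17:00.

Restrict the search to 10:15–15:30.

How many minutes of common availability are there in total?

15 minutes

Callum free within 09:00–17:00: 09:00–09:30, 10:45–12:45, 13:45–17:00.
Jun ∩ Freya: 10:15–11:00.
Jun ∩ Freya ∩ Callum: 10:45–11:00.
Restricted to 10:15–15:30: 10:45–11:00.
Total common minutes: 15.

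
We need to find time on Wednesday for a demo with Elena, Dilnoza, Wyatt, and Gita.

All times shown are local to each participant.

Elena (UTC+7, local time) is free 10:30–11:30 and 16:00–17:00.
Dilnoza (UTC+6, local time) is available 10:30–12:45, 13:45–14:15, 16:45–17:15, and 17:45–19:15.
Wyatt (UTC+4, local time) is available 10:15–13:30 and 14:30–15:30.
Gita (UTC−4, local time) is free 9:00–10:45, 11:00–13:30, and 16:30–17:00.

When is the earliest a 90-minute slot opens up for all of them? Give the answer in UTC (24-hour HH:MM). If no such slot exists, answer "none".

none

Elena → UTC: 03:30–04:30, 09:00–10:00.
Dilnoza → UTC: 04:30–06:45, 07:45–08:15, 10:45–11:15, 11:45–13:15.
Wyatt → UTC: 06:15–09:30, 10:30–11:30.
Gita → UTC: 13:00–14:45, 15:00–17:30, 20:30–21:00.
Elena ∩ Dilnoza: (none).
Elena ∩ Dilnoza ∩ Wyatt: (none).
Elena ∩ Dilnoza ∩ Wyatt ∩ Gita: (none).
Windows ≥ 90 min: (none).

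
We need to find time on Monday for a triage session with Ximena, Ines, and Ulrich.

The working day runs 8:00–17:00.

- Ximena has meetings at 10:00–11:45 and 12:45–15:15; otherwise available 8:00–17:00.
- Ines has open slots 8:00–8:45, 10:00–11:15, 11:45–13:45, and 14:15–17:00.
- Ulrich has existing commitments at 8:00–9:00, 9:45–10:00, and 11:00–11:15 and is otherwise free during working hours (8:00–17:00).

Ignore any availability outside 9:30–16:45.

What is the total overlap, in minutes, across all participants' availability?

Ximena free within 08:00–17:00: 08:00–10:00, 11:45–12:45, 15:15–17:00.
Ulrich free within 08:00–17:00: 09:00–09:45, 10:00–11:00, 11:15–17:00.
Ximena ∩ Ines: 08:00–08:45, 11:45–12:45, 15:15–17:00.
Ximena ∩ Ines ∩ Ulrich: 11:45–12:45, 15:15–17:00.
Restricted to 09:30–16:45: 11:45–12:45, 15:15–16:45.
Total common minutes: 60 + 90 = 150.

150 minutes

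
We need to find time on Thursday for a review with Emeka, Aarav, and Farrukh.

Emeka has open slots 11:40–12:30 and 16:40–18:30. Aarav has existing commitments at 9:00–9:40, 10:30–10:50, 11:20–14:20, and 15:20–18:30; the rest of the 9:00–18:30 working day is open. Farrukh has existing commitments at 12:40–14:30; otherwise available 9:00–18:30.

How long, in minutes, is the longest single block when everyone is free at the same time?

Aarav free within 09:00–18:30: 09:40–10:30, 10:50–11:20, 14:20–15:20.
Farrukh free within 09:00–18:30: 09:00–12:40, 14:30–18:30.
Emeka ∩ Aarav: (none).
Emeka ∩ Aarav ∩ Farrukh: (none).
No common window.

0 minutes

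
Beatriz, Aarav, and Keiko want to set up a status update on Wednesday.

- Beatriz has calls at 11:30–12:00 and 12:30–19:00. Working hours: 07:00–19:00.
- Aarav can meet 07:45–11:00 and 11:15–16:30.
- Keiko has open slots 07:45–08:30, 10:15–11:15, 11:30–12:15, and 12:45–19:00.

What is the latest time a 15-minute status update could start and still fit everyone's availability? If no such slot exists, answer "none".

12:00

Beatriz free within 07:00–19:00: 07:00–11:30, 12:00–12:30.
Beatriz ∩ Aarav: 07:45–11:00, 11:15–11:30, 12:00–12:30.
Beatriz ∩ Aarav ∩ Keiko: 07:45–08:30, 10:15–11:00, 12:00–12:15.
Windows ≥ 15 min: 07:45–08:30, 10:15–11:00, 12:00–12:15.
Latest start in the last window 12:00–12:15 is 12:15 − 15 min = 12:00.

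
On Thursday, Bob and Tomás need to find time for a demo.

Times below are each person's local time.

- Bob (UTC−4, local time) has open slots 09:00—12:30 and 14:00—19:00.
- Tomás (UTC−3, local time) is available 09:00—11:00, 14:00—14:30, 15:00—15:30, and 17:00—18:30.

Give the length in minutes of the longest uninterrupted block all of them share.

90 minutes

Bob → UTC: 13:00–16:30, 18:00–23:00.
Tomás → UTC: 12:00–14:00, 17:00–17:30, 18:00–18:30, 20:00–21:30.
Bob ∩ Tomás: 13:00–14:00, 18:00–18:30, 20:00–21:30.
Common window lengths: 60, 30, 90 min; longest is 90.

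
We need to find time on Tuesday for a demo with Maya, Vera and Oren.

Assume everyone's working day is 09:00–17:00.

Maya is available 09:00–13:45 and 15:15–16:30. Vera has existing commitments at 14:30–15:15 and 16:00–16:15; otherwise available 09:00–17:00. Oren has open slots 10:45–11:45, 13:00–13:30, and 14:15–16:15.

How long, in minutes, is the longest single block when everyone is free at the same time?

Vera free within 09:00–17:00: 09:00–14:30, 15:15–16:00, 16:15–17:00.
Maya ∩ Vera: 09:00–13:45, 15:15–16:00, 16:15–16:30.
Maya ∩ Vera ∩ Oren: 10:45–11:45, 13:00–13:30, 15:15–16:00.
Common window lengths: 60, 30, 45 min; longest is 60.

60 minutes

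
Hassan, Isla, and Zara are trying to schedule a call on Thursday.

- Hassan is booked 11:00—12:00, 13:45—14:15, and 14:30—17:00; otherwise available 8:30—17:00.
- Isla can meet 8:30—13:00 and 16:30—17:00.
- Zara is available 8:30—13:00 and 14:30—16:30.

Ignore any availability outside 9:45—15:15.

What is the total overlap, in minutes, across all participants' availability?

135 minutes

Hassan free within 08:30–17:00: 08:30–11:00, 12:00–13:45, 14:15–14:30.
Hassan ∩ Isla: 08:30–11:00, 12:00–13:00.
Hassan ∩ Isla ∩ Zara: 08:30–11:00, 12:00–13:00.
Restricted to 09:45–15:15: 09:45–11:00, 12:00–13:00.
Total common minutes: 75 + 60 = 135.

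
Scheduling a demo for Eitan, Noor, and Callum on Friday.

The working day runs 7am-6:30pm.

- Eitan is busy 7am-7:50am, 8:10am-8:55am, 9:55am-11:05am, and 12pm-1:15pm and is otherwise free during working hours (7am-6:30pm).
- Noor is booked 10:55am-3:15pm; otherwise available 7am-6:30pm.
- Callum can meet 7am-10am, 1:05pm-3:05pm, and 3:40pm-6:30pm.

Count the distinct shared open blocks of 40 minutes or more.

2

Eitan free within 07:00–18:30: 07:50–08:10, 08:55–09:55, 11:05–12:00, 13:15–18:30.
Noor free within 07:00–18:30: 07:00–10:55, 15:15–18:30.
Eitan ∩ Noor: 07:50–08:10, 08:55–09:55, 15:15–18:30.
Eitan ∩ Noor ∩ Callum: 07:50–08:10, 08:55–09:55, 15:40–18:30.
Windows ≥ 40 min: 08:55–09:55, 15:40–18:30.
That's 2 windows.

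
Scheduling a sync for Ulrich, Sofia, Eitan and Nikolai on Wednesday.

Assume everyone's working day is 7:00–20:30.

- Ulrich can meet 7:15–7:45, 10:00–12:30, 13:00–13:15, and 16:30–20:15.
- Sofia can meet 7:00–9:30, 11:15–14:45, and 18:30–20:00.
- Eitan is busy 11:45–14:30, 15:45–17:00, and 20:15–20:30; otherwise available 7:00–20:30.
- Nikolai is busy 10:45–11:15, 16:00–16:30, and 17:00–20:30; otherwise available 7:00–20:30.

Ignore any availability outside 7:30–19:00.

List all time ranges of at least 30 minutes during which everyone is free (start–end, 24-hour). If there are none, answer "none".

11:15–11:45

Eitan free within 07:00–20:30: 07:00–11:45, 14:30–15:45, 17:00–20:15.
Nikolai free within 07:00–20:30: 07:00–10:45, 11:15–16:00, 16:30–17:00.
Ulrich ∩ Sofia: 07:15–07:45, 11:15–12:30, 13:00–13:15, 18:30–20:00.
Ulrich ∩ Sofia ∩ Eitan: 07:15–07:45, 11:15–11:45, 18:30–20:00.
Ulrich ∩ Sofia ∩ Eitan ∩ Nikolai: 07:15–07:45, 11:15–11:45.
Restricted to 07:30–19:00: 07:30–07:45, 11:15–11:45.
Windows ≥ 30 min: 11:15–11:45.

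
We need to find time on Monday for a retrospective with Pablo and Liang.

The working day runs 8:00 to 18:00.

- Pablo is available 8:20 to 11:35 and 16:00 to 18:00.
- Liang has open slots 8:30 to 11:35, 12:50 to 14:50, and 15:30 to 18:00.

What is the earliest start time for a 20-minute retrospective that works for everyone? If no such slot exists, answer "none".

Pablo ∩ Liang: 08:30–11:35, 16:00–18:00.
Windows ≥ 20 min: 08:30–11:35, 16:00–18:00.
Earliest such window starts at 08:30.

08:30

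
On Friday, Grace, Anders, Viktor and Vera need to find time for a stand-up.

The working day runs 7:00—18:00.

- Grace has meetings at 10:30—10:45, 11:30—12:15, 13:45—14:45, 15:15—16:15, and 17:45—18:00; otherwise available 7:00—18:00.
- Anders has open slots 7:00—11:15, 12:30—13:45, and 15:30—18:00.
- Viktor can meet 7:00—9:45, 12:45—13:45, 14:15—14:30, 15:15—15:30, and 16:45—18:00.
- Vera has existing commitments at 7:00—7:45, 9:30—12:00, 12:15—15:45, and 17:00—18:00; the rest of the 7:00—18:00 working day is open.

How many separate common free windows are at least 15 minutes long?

Grace free within 07:00–18:00: 07:00–10:30, 10:45–11:30, 12:15–13:45, 14:45–15:15, 16:15–17:45.
Vera free within 07:00–18:00: 07:45–09:30, 12:00–12:15, 15:45–17:00.
Grace ∩ Anders: 07:00–10:30, 10:45–11:15, 12:30–13:45, 16:15–17:45.
Grace ∩ Anders ∩ Viktor: 07:00–09:45, 12:45–13:45, 16:45–17:45.
Grace ∩ Anders ∩ Viktor ∩ Vera: 07:45–09:30, 16:45–17:00.
Windows ≥ 15 min: 07:45–09:30, 16:45–17:00.
That's 2 windows.

2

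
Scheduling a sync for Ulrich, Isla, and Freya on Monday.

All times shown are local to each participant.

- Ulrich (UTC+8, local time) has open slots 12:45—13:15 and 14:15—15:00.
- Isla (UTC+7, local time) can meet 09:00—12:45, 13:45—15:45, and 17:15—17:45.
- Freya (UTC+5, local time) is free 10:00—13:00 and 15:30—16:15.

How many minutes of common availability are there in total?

30 minutes

Ulrich → UTC: 04:45–05:15, 06:15–07:00.
Isla → UTC: 02:00–05:45, 06:45–08:45, 10:15–10:45.
Freya → UTC: 05:00–08:00, 10:30–11:15.
Ulrich ∩ Isla: 04:45–05:15, 06:45–07:00.
Ulrich ∩ Isla ∩ Freya: 05:00–05:15, 06:45–07:00.
Total common minutes: 15 + 15 = 30.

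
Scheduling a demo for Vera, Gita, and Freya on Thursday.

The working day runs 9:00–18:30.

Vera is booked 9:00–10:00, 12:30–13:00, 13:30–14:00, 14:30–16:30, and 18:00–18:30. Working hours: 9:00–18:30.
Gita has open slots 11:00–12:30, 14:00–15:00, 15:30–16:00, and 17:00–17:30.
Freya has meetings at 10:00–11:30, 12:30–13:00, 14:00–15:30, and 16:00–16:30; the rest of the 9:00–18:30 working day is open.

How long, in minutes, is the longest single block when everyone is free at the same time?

Vera free within 09:00–18:30: 10:00–12:30, 13:00–13:30, 14:00–14:30, 16:30–18:00.
Freya free within 09:00–18:30: 09:00–10:00, 11:30–12:30, 13:00–14:00, 15:30–16:00, 16:30–18:30.
Vera ∩ Gita: 11:00–12:30, 14:00–14:30, 17:00–17:30.
Vera ∩ Gita ∩ Freya: 11:30–12:30, 17:00–17:30.
Common window lengths: 60, 30 min; longest is 60.

60 minutes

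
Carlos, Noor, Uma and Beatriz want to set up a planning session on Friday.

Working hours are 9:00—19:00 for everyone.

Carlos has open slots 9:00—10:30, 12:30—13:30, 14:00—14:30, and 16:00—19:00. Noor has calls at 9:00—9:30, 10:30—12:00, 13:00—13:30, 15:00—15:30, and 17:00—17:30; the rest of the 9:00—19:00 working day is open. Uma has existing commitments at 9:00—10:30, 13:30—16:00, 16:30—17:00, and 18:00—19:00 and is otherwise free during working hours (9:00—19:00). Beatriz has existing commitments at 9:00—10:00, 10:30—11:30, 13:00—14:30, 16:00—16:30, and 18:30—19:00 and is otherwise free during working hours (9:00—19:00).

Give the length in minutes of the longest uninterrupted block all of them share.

Noor free within 09:00–19:00: 09:30–10:30, 12:00–13:00, 13:30–15:00, 15:30–17:00, 17:30–19:00.
Uma free within 09:00–19:00: 10:30–13:30, 16:00–16:30, 17:00–18:00.
Beatriz free within 09:00–19:00: 10:00–10:30, 11:30–13:00, 14:30–16:00, 16:30–18:30.
Carlos ∩ Noor: 09:30–10:30, 12:30–13:00, 14:00–14:30, 16:00–17:00, 17:30–19:00.
Carlos ∩ Noor ∩ Uma: 12:30–13:00, 16:00–16:30, 17:30–18:00.
Carlos ∩ Noor ∩ Uma ∩ Beatriz: 12:30–13:00, 17:30–18:00.
Common window lengths: 30, 30 min; longest is 30.

30 minutes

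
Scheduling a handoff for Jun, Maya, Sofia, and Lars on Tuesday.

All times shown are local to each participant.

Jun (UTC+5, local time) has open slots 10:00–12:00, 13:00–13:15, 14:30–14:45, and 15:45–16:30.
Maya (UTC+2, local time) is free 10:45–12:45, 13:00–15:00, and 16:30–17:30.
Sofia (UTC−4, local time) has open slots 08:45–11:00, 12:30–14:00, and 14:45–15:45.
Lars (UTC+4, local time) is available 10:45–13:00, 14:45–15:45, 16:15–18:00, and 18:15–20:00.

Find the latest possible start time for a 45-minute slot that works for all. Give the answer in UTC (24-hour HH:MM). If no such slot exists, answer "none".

none

Jun → UTC: 05:00–07:00, 08:00–08:15, 09:30–09:45, 10:45–11:30.
Maya → UTC: 08:45–10:45, 11:00–13:00, 14:30–15:30.
Sofia → UTC: 12:45–15:00, 16:30–18:00, 18:45–19:45.
Lars → UTC: 06:45–09:00, 10:45–11:45, 12:15–14:00, 14:15–16:00.
Jun ∩ Maya: 09:30–09:45, 11:00–11:30.
Jun ∩ Maya ∩ Sofia: (none).
Jun ∩ Maya ∩ Sofia ∩ Lars: (none).
Windows ≥ 45 min: (none).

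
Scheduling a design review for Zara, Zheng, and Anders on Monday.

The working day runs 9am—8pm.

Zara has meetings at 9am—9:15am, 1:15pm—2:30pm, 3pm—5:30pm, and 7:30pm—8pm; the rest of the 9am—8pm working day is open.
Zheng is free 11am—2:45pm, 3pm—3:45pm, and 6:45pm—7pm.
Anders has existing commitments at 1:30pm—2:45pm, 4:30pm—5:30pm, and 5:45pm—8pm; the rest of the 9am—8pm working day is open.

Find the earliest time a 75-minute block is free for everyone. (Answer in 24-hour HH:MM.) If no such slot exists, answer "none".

11:00

Zara free within 09:00–20:00: 09:15–13:15, 14:30–15:00, 17:30–19:30.
Anders free within 09:00–20:00: 09:00–13:30, 14:45–16:30, 17:30–17:45.
Zara ∩ Zheng: 11:00–13:15, 14:30–14:45, 18:45–19:00.
Zara ∩ Zheng ∩ Anders: 11:00–13:15.
Windows ≥ 75 min: 11:00–13:15.
Earliest such window starts at 11:00.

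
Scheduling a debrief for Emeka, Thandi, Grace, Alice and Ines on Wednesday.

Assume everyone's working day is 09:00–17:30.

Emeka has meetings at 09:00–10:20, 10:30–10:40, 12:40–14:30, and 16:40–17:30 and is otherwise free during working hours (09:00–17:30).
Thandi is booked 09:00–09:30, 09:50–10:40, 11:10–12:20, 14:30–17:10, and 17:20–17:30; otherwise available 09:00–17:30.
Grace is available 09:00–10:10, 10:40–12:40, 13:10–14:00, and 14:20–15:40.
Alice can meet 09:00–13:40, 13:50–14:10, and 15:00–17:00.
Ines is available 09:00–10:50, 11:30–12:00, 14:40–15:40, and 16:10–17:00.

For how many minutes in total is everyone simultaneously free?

10 minutes

Emeka free within 09:00–17:30: 10:20–10:30, 10:40–12:40, 14:30–16:40.
Thandi free within 09:00–17:30: 09:30–09:50, 10:40–11:10, 12:20–14:30, 17:10–17:20.
Emeka ∩ Thandi: 10:40–11:10, 12:20–12:40.
Emeka ∩ Thandi ∩ Grace: 10:40–11:10, 12:20–12:40.
Emeka ∩ Thandi ∩ Grace ∩ Alice: 10:40–11:10, 12:20–12:40.
Emeka ∩ Thandi ∩ Grace ∩ Alice ∩ Ines: 10:40–10:50.
Total common minutes: 10.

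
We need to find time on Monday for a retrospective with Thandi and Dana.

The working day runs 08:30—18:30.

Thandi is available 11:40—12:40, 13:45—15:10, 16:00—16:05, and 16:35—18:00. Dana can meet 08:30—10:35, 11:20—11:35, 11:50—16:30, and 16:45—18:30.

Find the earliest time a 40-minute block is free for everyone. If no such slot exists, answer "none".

Thandi ∩ Dana: 11:50–12:40, 13:45–15:10, 16:00–16:05, 16:45–18:00.
Windows ≥ 40 min: 11:50–12:40, 13:45–15:10, 16:45–18:00.
Earliest such window starts at 11:50.

11:50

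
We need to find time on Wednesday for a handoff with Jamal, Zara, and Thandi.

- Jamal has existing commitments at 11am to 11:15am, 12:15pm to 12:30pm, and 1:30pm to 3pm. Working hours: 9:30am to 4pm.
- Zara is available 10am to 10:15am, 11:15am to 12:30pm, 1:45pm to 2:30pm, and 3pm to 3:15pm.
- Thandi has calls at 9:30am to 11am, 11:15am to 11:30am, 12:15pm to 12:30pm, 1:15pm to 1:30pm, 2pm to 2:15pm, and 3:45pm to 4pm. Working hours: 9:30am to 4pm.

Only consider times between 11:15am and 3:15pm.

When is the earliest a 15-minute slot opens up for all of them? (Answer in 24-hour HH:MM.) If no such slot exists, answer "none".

Jamal free within 09:30–16:00: 09:30–11:00, 11:15–12:15, 12:30–13:30, 15:00–16:00.
Thandi free within 09:30–16:00: 11:00–11:15, 11:30–12:15, 12:30–13:15, 13:30–14:00, 14:15–15:45.
Jamal ∩ Zara: 10:00–10:15, 11:15–12:15, 15:00–15:15.
Jamal ∩ Zara ∩ Thandi: 11:30–12:15, 15:00–15:15.
Restricted to 11:15–15:15: 11:30–12:15, 15:00–15:15.
Windows ≥ 15 min: 11:30–12:15, 15:00–15:15.
Earliest such window starts at 11:30.

11:30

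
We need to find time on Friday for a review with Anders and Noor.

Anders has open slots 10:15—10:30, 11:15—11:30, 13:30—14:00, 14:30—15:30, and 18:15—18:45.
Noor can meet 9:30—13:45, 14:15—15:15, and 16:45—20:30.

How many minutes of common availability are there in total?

120 minutes

Anders ∩ Noor: 10:15–10:30, 11:15–11:30, 13:30–13:45, 14:30–15:15, 18:15–18:45.
Total common minutes: 15 + 15 + 15 + 45 + 30 = 120.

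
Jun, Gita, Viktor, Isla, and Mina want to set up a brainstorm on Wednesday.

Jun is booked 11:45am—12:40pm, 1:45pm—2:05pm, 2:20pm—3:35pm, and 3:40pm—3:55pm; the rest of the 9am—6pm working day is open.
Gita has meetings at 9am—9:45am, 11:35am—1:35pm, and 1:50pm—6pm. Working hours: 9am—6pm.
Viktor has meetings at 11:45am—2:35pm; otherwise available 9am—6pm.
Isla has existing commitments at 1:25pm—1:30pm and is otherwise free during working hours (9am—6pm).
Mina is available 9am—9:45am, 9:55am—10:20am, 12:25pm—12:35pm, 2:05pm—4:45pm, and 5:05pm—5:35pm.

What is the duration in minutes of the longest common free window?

25 minutes

Jun free within 09:00–18:00: 09:00–11:45, 12:40–13:45, 14:05–14:20, 15:35–15:40, 15:55–18:00.
Gita free within 09:00–18:00: 09:45–11:35, 13:35–13:50.
Viktor free within 09:00–18:00: 09:00–11:45, 14:35–18:00.
Isla free within 09:00–18:00: 09:00–13:25, 13:30–18:00.
Jun ∩ Gita: 09:45–11:35, 13:35–13:45.
Jun ∩ Gita ∩ Viktor: 09:45–11:35.
Jun ∩ Gita ∩ Viktor ∩ Isla: 09:45–11:35.
Jun ∩ Gita ∩ Viktor ∩ Isla ∩ Mina: 09:55–10:20.
Single common window of 25 minutes.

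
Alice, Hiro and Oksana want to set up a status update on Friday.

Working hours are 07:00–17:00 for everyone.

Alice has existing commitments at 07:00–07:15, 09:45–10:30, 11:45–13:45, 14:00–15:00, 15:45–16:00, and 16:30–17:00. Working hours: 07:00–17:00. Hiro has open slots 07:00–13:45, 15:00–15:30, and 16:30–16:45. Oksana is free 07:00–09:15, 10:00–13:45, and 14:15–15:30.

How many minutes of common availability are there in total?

225 minutes

Alice free within 07:00–17:00: 07:15–09:45, 10:30–11:45, 13:45–14:00, 15:00–15:45, 16:00–16:30.
Alice ∩ Hiro: 07:15–09:45, 10:30–11:45, 15:00–15:30.
Alice ∩ Hiro ∩ Oksana: 07:15–09:15, 10:30–11:45, 15:00–15:30.
Total common minutes: 120 + 75 + 30 = 225.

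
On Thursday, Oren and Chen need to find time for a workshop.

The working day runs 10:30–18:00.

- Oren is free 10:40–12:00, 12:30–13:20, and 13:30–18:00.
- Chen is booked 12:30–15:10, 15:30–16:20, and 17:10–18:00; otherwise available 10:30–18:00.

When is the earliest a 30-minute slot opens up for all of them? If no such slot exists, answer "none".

10:40

Chen free within 10:30–18:00: 10:30–12:30, 15:10–15:30, 16:20–17:10.
Oren ∩ Chen: 10:40–12:00, 15:10–15:30, 16:20–17:10.
Windows ≥ 30 min: 10:40–12:00, 16:20–17:10.
Earliest such window starts at 10:40.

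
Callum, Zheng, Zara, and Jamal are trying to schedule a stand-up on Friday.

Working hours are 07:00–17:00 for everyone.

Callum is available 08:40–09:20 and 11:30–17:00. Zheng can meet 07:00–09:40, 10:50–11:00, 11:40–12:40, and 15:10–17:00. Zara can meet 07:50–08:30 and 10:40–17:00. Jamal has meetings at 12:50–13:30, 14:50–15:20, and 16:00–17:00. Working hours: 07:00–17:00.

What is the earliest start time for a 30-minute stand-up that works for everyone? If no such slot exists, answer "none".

Jamal free within 07:00–17:00: 07:00–12:50, 13:30–14:50, 15:20–16:00.
Callum ∩ Zheng: 08:40–09:20, 11:40–12:40, 15:10–17:00.
Callum ∩ Zheng ∩ Zara: 11:40–12:40, 15:10–17:00.
Callum ∩ Zheng ∩ Zara ∩ Jamal: 11:40–12:40, 15:20–16:00.
Windows ≥ 30 min: 11:40–12:40, 15:20–16:00.
Earliest such window starts at 11:40.

11:40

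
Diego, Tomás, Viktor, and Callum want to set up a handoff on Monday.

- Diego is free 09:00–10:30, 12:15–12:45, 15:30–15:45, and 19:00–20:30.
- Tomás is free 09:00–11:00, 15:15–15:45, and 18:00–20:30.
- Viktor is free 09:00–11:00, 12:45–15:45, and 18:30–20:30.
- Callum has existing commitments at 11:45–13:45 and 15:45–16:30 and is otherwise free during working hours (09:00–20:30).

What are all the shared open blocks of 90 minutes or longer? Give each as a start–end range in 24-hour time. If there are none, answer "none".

Callum free within 09:00–20:30: 09:00–11:45, 13:45–15:45, 16:30–20:30.
Diego ∩ Tomás: 09:00–10:30, 15:30–15:45, 19:00–20:30.
Diego ∩ Tomás ∩ Viktor: 09:00–10:30, 15:30–15:45, 19:00–20:30.
Diego ∩ Tomás ∩ Viktor ∩ Callum: 09:00–10:30, 15:30–15:45, 19:00–20:30.
Windows ≥ 90 min: 09:00–10:30, 19:00–20:30.

09:00–10:30, 19:00–20:30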